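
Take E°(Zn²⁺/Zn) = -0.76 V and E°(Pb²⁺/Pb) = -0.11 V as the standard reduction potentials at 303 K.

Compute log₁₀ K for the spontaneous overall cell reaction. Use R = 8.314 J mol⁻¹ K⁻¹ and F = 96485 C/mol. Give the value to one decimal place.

Cathode: Pb²⁺/Pb; anode: Zn²⁺/Zn. E°cell = (-0.11) − (-0.76) = +0.65 V, with n = 2.
ΔG° = −nFE° = −RT ln K, so ln K = nFE°/(RT) = (2)(96485)(+0.65) / ((8.314)(303)) = 49.791.
log₁₀ K = 49.791 / ln 10 = 21.6.

21.6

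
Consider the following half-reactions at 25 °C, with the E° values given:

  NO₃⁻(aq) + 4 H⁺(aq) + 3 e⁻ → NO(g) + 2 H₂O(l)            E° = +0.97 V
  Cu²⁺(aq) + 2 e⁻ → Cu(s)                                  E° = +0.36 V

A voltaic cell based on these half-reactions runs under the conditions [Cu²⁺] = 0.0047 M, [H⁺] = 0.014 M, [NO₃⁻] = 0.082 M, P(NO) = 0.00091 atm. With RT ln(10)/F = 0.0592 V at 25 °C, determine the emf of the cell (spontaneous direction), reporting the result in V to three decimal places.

+0.571 V

NO₃⁻/NO is the cathode (higher E°), Cu²⁺/Cu the anode: E°cell = +0.97 − (+0.36) = +0.61 V, n = 6.
Overall: 2 NO₃⁻(aq) + 8 H⁺(aq) + 3 Cu(s) → 2 NO(g) + 4 H₂O(l) + 3 Cu²⁺(aq)
Q = P(NO)^2·[Cu²⁺]^3 / ([NO₃⁻]^2·[H⁺]^8); log Q = 3.938.
E = E° − (0.0592/n) log Q = +0.61 − (0.0592/6)(3.938) = +0.571 V.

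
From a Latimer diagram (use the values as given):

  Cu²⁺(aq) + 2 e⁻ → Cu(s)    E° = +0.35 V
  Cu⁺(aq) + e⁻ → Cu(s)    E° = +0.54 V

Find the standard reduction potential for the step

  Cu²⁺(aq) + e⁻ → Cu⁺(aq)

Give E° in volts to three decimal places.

Sequential free energies add, so n₃E°₃ = n₁E°₁ + n₂E°₂.
With n₃ = 2, and the known step contributing 1×(+0.54) V, the unknown satisfies 1·E° = 2×(+0.35) − 1×(+0.54) = +0.160.
E° = +0.160 / 1 = +0.160 V.

+0.160 V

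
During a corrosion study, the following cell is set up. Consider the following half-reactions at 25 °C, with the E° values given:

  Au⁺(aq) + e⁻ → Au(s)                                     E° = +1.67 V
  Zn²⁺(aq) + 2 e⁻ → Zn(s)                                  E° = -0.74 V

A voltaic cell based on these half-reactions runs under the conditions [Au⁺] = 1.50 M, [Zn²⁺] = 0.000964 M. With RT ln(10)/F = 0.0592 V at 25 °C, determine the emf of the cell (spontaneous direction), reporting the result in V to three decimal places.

+2.510 V

Au⁺/Au is the cathode (higher E°), Zn²⁺/Zn the anode: E°cell = +1.67 − (-0.74) = +2.41 V, n = 2.
Overall: 2 Au⁺(aq) + Zn(s) → 2 Au(s) + Zn²⁺(aq)
Q = [Zn²⁺] / ([Au⁺]^2); log Q = -3.368.
E = E° − (0.0592/n) log Q = +2.41 − (0.0592/2)(-3.368) = +2.510 V.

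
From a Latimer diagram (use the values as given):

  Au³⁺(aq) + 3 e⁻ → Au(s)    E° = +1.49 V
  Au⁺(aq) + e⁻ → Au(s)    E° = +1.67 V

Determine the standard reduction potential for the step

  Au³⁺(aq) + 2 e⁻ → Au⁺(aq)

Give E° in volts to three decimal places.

+1.400 V

Sequential free energies add, so n₃E°₃ = n₁E°₁ + n₂E°₂.
With n₃ = 3, and the known step contributing 1×(+1.67) V, the unknown satisfies 2·E° = 3×(+1.49) − 1×(+1.67) = +2.800.
E° = +2.800 / 2 = +1.400 V.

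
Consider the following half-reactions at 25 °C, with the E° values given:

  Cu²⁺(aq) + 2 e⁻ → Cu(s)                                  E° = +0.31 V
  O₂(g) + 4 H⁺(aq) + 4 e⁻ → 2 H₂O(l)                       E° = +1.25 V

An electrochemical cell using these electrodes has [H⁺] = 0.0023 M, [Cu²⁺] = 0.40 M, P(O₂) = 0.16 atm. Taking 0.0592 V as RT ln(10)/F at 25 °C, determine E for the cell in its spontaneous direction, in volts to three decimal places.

O₂/H₂O is the cathode (higher E°), Cu²⁺/Cu the anode: E°cell = +1.25 − (+0.31) = +0.94 V, n = 4.
Overall: O₂(g) + 4 H⁺(aq) + 2 Cu(s) → 2 H₂O(l) + 2 Cu²⁺(aq)
Q = [Cu²⁺]^2 / (P(O₂)·[H⁺]^4); log Q = 10.553.
E = E° − (0.0592/n) log Q = +0.94 − (0.0592/4)(10.553) = +0.784 V.

+0.784 V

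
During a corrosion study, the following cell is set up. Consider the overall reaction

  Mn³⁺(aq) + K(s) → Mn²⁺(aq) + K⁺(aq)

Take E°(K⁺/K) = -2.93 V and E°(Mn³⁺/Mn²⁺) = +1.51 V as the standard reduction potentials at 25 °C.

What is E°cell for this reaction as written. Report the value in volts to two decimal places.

+4.44 V

The Mn³⁺/Mn²⁺ couple has the higher reduction potential, so it is the cathode; K⁺/K is oxidised at the anode.
E°cell = E°(cathode) − E°(anode) = (+1.51) − (-2.93) = +4.44 V.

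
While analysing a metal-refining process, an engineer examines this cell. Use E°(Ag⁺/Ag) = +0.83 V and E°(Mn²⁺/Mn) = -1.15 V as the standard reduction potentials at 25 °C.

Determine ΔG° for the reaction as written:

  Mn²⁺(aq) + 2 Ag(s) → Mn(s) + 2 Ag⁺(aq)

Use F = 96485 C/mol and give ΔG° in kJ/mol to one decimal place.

As written, Mn²⁺/Mn is reduced (cathode) and Ag⁺/Ag is oxidised (anode), so E°cell = (-1.15) − (+0.83) = -1.98 V.
Balancing electrons gives n = 2.
ΔG° = −nFE° = −(2)(96485)(-1.98) = 382,081 J = +382.1 kJ/mol.

+382.1 kJ/mol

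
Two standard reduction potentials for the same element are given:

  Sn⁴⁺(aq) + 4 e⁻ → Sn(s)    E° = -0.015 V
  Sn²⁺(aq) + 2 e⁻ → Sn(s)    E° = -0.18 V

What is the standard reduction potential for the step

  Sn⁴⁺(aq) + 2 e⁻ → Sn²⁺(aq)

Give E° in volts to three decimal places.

+0.150 V

Sequential free energies add, so n₃E°₃ = n₁E°₁ + n₂E°₂.
With n₃ = 4, and the known step contributing 2×(-0.18) V, the unknown satisfies 2·E° = 4×(-0.015) − 2×(-0.18) = +0.300.
E° = +0.300 / 2 = +0.150 V.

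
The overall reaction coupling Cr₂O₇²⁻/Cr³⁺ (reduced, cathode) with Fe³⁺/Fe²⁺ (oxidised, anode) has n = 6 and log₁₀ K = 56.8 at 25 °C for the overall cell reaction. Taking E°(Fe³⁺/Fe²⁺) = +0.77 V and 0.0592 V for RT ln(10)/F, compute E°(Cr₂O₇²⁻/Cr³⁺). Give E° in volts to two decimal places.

E°cell = (0.0592/n)·log K = (0.0592/6)(56.8) = +0.560 V.
Since Cr₂O₇²⁻/Cr³⁺ is the cathode and Fe³⁺/Fe²⁺ the anode, E°cell = E°(Cr₂O₇²⁻/Cr³⁺) − E°(Fe³⁺/Fe²⁺).
So E°(Cr₂O₇²⁻/Cr³⁺) = E°cell + E°(Fe³⁺/Fe²⁺) = +0.560 + (+0.77) = +1.33 V.

+1.33 V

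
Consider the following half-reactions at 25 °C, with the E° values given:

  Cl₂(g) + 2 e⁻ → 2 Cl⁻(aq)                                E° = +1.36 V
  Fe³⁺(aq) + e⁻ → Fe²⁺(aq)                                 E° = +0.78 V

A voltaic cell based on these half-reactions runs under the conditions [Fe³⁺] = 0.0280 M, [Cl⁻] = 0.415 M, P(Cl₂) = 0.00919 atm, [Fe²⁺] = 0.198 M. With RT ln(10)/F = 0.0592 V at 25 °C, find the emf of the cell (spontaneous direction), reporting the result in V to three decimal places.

Cl₂/Cl⁻ is the cathode (higher E°), Fe³⁺/Fe²⁺ the anode: E°cell = +1.36 − (+0.78) = +0.58 V, n = 2.
Overall: Cl₂(g) + 2 Fe²⁺(aq) → 2 Cl⁻(aq) + 2 Fe³⁺(aq)
Q = [Cl⁻]^2·[Fe³⁺]^2 / (P(Cl₂)·[Fe²⁺]^2); log Q = -0.426.
E = E° − (0.0592/n) log Q = +0.58 − (0.0592/2)(-0.426) = +0.593 V.

+0.593 V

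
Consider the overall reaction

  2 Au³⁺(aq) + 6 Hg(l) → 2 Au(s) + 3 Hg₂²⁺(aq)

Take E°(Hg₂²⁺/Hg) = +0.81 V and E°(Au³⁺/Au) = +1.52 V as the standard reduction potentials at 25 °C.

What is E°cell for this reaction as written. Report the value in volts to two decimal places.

+0.71 V

The Au³⁺/Au couple has the higher reduction potential, so it is the cathode; Hg₂²⁺/Hg is oxidised at the anode.
E°cell = E°(cathode) − E°(anode) = (+1.52) − (+0.81) = +0.71 V.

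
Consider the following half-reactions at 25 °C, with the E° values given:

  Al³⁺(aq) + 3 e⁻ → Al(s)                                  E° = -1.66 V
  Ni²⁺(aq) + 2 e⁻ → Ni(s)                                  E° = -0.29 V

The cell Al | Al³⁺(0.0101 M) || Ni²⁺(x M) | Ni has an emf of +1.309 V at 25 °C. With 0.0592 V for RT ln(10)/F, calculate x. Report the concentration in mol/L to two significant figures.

0.00041 M

Ni²⁺/Ni is the cathode, Al³⁺/Al the anode: E°cell = +1.37 V, n = 6.
Overall reaction: 3 Ni²⁺(aq) + 2 Al(s) → 3 Ni(s) + 2 Al³⁺(aq); Q = [Al³⁺]^2/[Ni²⁺]^3.
From E = E° − (0.0592/n) log Q: log Q = (E° − E)·n/0.0592 = (+1.37 − (+1.309))·6/0.0592 = 6.1824.
So 3·log[Ni²⁺] = 2·log(0.0101) − log Q = -3.9914 − (6.1824) = -10.1738; log[Ni²⁺] = -10.1738 / 3 = -3.3913; [Ni²⁺] = 10^(-3.3913) ≈ 0.00041 M.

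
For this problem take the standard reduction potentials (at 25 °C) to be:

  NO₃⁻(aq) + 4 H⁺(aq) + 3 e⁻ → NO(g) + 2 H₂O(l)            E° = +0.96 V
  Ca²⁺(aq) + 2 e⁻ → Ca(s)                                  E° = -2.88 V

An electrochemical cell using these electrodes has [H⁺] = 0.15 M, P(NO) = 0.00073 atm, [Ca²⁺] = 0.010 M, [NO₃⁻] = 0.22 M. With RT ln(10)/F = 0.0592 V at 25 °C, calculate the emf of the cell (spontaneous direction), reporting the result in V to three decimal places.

+3.883 V

NO₃⁻/NO is the cathode (higher E°), Ca²⁺/Ca the anode: E°cell = +0.96 − (-2.88) = +3.84 V, n = 6.
Overall: 2 NO₃⁻(aq) + 8 H⁺(aq) + 3 Ca(s) → 2 NO(g) + 4 H₂O(l) + 3 Ca²⁺(aq)
Q = P(NO)^2·[Ca²⁺]^3 / ([NO₃⁻]^2·[H⁺]^8); log Q = -4.367.
E = E° − (0.0592/n) log Q = +3.84 − (0.0592/6)(-4.367) = +3.883 V.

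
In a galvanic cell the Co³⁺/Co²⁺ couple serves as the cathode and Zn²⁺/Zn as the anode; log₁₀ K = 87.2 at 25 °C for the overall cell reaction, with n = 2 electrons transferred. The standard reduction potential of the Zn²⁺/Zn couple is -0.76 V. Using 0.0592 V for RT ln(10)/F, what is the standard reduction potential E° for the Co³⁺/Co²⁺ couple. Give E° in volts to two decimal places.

E°cell = (0.0592/n)·log K = (0.0592/2)(87.2) = +2.581 V.
Since Co³⁺/Co²⁺ is the cathode and Zn²⁺/Zn the anode, E°cell = E°(Co³⁺/Co²⁺) − E°(Zn²⁺/Zn).
So E°(Co³⁺/Co²⁺) = E°cell + E°(Zn²⁺/Zn) = +2.581 + (-0.76) = +1.82 V.

+1.82 V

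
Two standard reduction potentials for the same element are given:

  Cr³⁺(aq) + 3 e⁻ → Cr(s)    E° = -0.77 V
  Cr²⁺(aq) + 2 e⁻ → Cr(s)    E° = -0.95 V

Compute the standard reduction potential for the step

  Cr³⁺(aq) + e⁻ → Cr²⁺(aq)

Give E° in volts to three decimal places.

Sequential free energies add, so n₃E°₃ = n₁E°₁ + n₂E°₂.
With n₃ = 3, and the known step contributing 2×(-0.95) V, the unknown satisfies 1·E° = 3×(-0.77) − 2×(-0.95) = -0.410.
E° = -0.410 / 1 = -0.410 V.

-0.410 V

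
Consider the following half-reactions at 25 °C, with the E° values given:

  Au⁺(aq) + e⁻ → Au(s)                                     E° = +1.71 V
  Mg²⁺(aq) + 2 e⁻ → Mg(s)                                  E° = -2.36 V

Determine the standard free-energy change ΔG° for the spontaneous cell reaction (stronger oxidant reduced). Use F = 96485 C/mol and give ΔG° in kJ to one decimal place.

Au⁺/Au (E° = +1.71 V) is the cathode; Mg²⁺/Mg (E° = -2.36 V) is the anode, so E°cell = +4.07 V.
Balancing electrons gives n = 2 (lcm of 1 and 2).
ΔG° = −nFE° = −(2)(96485)(+4.07) = -785,388 J = -785.4 kJ.

-785.4 kJ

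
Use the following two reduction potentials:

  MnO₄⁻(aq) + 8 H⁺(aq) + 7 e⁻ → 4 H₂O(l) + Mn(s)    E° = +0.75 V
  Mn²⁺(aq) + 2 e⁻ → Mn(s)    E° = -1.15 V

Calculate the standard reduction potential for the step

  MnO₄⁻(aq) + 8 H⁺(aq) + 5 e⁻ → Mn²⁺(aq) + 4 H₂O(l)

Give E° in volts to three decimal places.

+1.510 V

Sequential free energies add, so n₃E°₃ = n₁E°₁ + n₂E°₂.
With n₃ = 7, and the known step contributing 2×(-1.15) V, the unknown satisfies 5·E° = 7×(+0.75) − 2×(-1.15) = +7.550.
E° = +7.550 / 5 = +1.510 V.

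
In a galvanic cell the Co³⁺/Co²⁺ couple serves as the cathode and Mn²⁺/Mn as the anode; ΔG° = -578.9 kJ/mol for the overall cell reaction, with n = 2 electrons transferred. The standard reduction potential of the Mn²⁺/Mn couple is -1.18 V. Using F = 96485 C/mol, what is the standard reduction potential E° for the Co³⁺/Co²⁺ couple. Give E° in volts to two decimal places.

+1.82 V

E°cell = −ΔG°/(nF) = −(-578.9×10³)/((2)(96485)) = +3.000 V.
Since Co³⁺/Co²⁺ is the cathode and Mn²⁺/Mn the anode, E°cell = E°(Co³⁺/Co²⁺) − E°(Mn²⁺/Mn).
So E°(Co³⁺/Co²⁺) = E°cell + E°(Mn²⁺/Mn) = +3.000 + (-1.18) = +1.82 V.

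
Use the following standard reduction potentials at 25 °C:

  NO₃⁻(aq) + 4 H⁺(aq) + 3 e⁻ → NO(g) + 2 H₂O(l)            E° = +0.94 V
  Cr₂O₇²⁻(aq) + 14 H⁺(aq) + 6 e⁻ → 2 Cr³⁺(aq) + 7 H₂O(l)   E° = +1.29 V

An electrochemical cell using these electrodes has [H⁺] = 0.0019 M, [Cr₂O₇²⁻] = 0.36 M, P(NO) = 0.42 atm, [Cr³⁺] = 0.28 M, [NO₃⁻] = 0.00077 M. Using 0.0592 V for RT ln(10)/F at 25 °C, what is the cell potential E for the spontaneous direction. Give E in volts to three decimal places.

+0.249 V

Cr₂O₇²⁻/Cr³⁺ is the cathode (higher E°), NO₃⁻/NO the anode: E°cell = +1.29 − (+0.94) = +0.35 V, n = 6.
Overall: Cr₂O₇²⁻(aq) + 6 H⁺(aq) + 2 NO(g) → 2 Cr³⁺(aq) + 3 H₂O(l) + 2 NO₃⁻(aq)
Q = [Cr³⁺]^2·[NO₃⁻]^2 / ([Cr₂O₇²⁻]·[H⁺]^6·P(NO)^2); log Q = 10.192.
E = E° − (0.0592/n) log Q = +0.35 − (0.0592/6)(10.192) = +0.249 V.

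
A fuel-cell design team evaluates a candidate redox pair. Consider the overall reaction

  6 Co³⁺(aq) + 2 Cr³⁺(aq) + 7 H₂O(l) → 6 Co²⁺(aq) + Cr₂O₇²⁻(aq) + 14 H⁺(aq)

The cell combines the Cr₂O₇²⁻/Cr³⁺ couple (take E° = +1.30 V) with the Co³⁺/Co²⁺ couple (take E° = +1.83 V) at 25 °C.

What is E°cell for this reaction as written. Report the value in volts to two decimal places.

The Co³⁺/Co²⁺ couple has the higher reduction potential, so it is the cathode; Cr₂O₇²⁻/Cr³⁺ is oxidised at the anode.
E°cell = E°(cathode) − E°(anode) = (+1.83) − (+1.30) = +0.53 V.

+0.53 V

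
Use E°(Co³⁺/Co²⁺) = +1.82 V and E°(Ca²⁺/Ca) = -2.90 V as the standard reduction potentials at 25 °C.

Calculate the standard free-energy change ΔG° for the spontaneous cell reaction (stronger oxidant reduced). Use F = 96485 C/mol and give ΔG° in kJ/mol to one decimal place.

-910.8 kJ/mol

Co³⁺/Co²⁺ (E° = +1.82 V) is the cathode; Ca²⁺/Ca (E° = -2.90 V) is the anode, so E°cell = +4.72 V.
Balancing electrons gives n = 2 (lcm of 1 and 2).
ΔG° = −nFE° = −(2)(96485)(+4.72) = -910,818 J = -910.8 kJ/mol.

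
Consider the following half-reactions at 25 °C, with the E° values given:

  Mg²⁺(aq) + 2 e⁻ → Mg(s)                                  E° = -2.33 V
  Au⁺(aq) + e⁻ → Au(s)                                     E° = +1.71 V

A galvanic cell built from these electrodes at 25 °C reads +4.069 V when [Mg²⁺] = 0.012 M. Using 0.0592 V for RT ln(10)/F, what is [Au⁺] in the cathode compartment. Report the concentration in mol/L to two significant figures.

Au⁺/Au is the cathode, Mg²⁺/Mg the anode: E°cell = +4.04 V, n = 2.
Overall reaction: 2 Au⁺(aq) + Mg(s) → 2 Au(s) + Mg²⁺(aq); Q = [Mg²⁺]^1/[Au⁺]^2.
From E = E° − (0.0592/n) log Q: log Q = (E° − E)·n/0.0592 = (+4.04 − (+4.069))·2/0.0592 = -0.9797.
So 2·log[Au⁺] = 1·log(0.012) − log Q = -1.9208 − (-0.9797) = -0.9411; log[Au⁺] = -0.9411 / 2 = -0.4706; [Au⁺] = 10^(-0.4706) ≈ 0.34 M.

0.34 M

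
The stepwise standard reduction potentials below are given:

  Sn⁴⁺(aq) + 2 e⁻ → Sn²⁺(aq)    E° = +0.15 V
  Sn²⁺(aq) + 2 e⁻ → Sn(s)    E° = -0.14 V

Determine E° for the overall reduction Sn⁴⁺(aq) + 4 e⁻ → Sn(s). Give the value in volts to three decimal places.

Since ΔG° = −nFE° is additive over sequential reductions, n₃E°₃ = n₁E°₁ + n₂E°₂.
E°₃ = (2×+0.15 + 2×-0.14) / 4 = (+0.020) / 4 = +0.005 V.

+0.005 V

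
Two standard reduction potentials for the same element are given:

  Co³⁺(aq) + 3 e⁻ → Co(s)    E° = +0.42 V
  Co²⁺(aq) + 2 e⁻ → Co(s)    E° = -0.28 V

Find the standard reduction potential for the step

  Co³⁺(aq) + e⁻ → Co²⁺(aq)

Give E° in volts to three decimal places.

+1.820 V

Sequential free energies add, so n₃E°₃ = n₁E°₁ + n₂E°₂.
With n₃ = 3, and the known step contributing 2×(-0.28) V, the unknown satisfies 1·E° = 3×(+0.42) − 2×(-0.28) = +1.820.
E° = +1.820 / 1 = +1.820 V.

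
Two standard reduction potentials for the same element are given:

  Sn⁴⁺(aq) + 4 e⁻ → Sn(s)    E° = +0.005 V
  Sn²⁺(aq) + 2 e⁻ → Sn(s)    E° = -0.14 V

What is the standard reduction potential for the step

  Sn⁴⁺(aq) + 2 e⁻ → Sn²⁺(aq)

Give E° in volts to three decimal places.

+0.150 V

Sequential free energies add, so n₃E°₃ = n₁E°₁ + n₂E°₂.
With n₃ = 4, and the known step contributing 2×(-0.14) V, the unknown satisfies 2·E° = 4×(+0.005) − 2×(-0.14) = +0.300.
E° = +0.300 / 2 = +0.150 V.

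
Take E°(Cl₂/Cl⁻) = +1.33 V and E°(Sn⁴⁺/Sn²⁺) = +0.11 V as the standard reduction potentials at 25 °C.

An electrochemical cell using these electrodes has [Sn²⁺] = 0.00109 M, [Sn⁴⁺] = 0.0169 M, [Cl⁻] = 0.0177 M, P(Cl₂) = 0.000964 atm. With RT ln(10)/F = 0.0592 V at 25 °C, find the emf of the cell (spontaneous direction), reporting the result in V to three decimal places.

+1.199 V

Cl₂/Cl⁻ is the cathode (higher E°), Sn⁴⁺/Sn²⁺ the anode: E°cell = +1.33 − (+0.11) = +1.22 V, n = 2.
Overall: Cl₂(g) + Sn²⁺(aq) → 2 Cl⁻(aq) + Sn⁴⁺(aq)
Q = [Cl⁻]^2·[Sn⁴⁺] / (P(Cl₂)·[Sn²⁺]); log Q = 0.702.
E = E° − (0.0592/n) log Q = +1.22 − (0.0592/2)(0.702) = +1.199 V.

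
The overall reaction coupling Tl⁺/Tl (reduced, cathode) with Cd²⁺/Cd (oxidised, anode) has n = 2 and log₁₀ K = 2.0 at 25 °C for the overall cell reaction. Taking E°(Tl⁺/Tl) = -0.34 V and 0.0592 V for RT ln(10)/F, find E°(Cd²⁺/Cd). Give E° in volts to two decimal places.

E°cell = (0.0592/n)·log K = (0.0592/2)(2.0) = +0.059 V.
Since Tl⁺/Tl is the cathode and Cd²⁺/Cd the anode, E°cell = E°(Tl⁺/Tl) − E°(Cd²⁺/Cd).
So E°(Cd²⁺/Cd) = E°(Tl⁺/Tl) − E°cell = (-0.34) − (+0.059) = -0.40 V.

-0.40 V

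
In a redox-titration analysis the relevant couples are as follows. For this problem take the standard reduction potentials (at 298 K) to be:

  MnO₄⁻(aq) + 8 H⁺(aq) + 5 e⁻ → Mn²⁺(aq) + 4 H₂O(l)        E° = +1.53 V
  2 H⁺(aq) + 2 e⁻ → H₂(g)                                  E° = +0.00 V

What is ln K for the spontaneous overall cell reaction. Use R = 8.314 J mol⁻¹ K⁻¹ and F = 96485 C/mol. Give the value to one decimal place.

Cathode: MnO₄⁻/Mn²⁺; anode: H⁺/H₂. E°cell = (+1.53) − (+0.00) = +1.53 V, with n = 10.
ΔG° = −nFE° = −RT ln K, so ln K = nFE°/(RT) = (10)(96485)(+1.53) / ((8.314)(298)) = 595.834.

595.8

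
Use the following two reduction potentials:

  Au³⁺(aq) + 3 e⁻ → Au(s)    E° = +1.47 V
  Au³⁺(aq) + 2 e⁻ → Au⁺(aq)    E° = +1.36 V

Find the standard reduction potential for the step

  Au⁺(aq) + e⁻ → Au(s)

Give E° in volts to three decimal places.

Sequential free energies add, so n₃E°₃ = n₁E°₁ + n₂E°₂.
With n₃ = 3, and the known step contributing 2×(+1.36) V, the unknown satisfies 1·E° = 3×(+1.47) − 2×(+1.36) = +1.690.
E° = +1.690 / 1 = +1.690 V.

+1.690 V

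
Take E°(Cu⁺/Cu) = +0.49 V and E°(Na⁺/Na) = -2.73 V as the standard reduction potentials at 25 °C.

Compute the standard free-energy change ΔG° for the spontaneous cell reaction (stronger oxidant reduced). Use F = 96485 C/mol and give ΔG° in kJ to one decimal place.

Cu⁺/Cu (E° = +0.49 V) is the cathode; Na⁺/Na (E° = -2.73 V) is the anode, so E°cell = +3.22 V.
Balancing electrons gives n = 1 (lcm of 1 and 1).
ΔG° = −nFE° = −(1)(96485)(+3.22) = -310,682 J = -310.7 kJ.

-310.7 kJ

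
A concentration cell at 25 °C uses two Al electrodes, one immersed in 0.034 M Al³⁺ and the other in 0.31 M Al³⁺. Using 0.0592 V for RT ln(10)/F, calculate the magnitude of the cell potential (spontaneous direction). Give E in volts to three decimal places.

For a concentration cell E°cell = 0. The 0.31 M side is the cathode (reduction is favoured where [Al³⁺] is higher).
With n = 3, E = −(0.0592/3) log([Al³⁺]ₐₙ/[Al³⁺]꜀ₐₜ) = −(0.0592/3) log(0.034/0.31) = −(0.0592/3)(-0.960) = +0.019 V.

+0.019 V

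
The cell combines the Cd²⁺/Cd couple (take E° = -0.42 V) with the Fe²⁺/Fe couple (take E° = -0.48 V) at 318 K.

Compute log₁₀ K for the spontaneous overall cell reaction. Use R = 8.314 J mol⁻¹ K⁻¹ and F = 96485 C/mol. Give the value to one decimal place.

Cathode: Cd²⁺/Cd; anode: Fe²⁺/Fe. E°cell = (-0.42) − (-0.48) = +0.06 V, with n = 2.
ΔG° = −nFE° = −RT ln K, so ln K = nFE°/(RT) = (2)(96485)(+0.06) / ((8.314)(318)) = 4.379.
log₁₀ K = 4.379 / ln 10 = 1.9.

1.9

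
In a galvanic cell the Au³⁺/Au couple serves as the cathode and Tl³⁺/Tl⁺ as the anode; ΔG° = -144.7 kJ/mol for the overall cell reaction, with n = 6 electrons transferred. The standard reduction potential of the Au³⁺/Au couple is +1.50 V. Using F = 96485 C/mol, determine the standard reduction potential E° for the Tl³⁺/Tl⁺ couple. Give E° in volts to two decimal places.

E°cell = −ΔG°/(nF) = −(-144.7×10³)/((6)(96485)) = +0.250 V.
Since Au³⁺/Au is the cathode and Tl³⁺/Tl⁺ the anode, E°cell = E°(Au³⁺/Au) − E°(Tl³⁺/Tl⁺).
So E°(Tl³⁺/Tl⁺) = E°(Au³⁺/Au) − E°cell = (+1.50) − (+0.250) = +1.25 V.

+1.25 V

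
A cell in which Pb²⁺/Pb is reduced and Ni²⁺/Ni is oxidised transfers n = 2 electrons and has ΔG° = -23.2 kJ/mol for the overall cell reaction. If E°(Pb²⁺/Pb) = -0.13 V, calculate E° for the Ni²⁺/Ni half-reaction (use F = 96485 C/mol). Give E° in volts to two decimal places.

-0.25 V

E°cell = −ΔG°/(nF) = −(-23.2×10³)/((2)(96485)) = +0.120 V.
Since Pb²⁺/Pb is the cathode and Ni²⁺/Ni the anode, E°cell = E°(Pb²⁺/Pb) − E°(Ni²⁺/Ni).
So E°(Ni²⁺/Ni) = E°(Pb²⁺/Pb) − E°cell = (-0.13) − (+0.120) = -0.25 V.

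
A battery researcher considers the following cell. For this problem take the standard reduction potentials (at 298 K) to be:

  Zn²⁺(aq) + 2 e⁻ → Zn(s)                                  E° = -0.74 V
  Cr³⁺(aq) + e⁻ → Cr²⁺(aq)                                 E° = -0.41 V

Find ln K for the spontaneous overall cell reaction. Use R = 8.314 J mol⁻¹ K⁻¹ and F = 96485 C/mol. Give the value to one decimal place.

25.7

Cathode: Cr³⁺/Cr²⁺; anode: Zn²⁺/Zn. E°cell = (-0.41) − (-0.74) = +0.33 V, with n = 2.
ΔG° = −nFE° = −RT ln K, so ln K = nFE°/(RT) = (2)(96485)(+0.33) / ((8.314)(298)) = 25.703.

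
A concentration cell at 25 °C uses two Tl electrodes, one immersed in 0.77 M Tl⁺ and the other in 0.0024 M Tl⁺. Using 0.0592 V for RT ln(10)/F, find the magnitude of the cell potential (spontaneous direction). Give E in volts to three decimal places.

+0.148 V

For a concentration cell E°cell = 0. The 0.77 M side is the cathode (reduction is favoured where [Tl⁺] is higher).
With n = 1, E = −(0.0592/1) log([Tl⁺]ₐₙ/[Tl⁺]꜀ₐₜ) = −(0.0592/1) log(0.0024/0.77) = −(0.0592/1)(-2.506) = +0.148 V.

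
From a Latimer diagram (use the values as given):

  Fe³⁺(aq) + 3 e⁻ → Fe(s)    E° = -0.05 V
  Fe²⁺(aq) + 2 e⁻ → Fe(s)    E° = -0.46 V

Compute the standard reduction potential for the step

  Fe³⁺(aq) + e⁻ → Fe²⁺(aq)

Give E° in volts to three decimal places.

+0.770 V

Sequential free energies add, so n₃E°₃ = n₁E°₁ + n₂E°₂.
With n₃ = 3, and the known step contributing 2×(-0.46) V, the unknown satisfies 1·E° = 3×(-0.05) − 2×(-0.46) = +0.770.
E° = +0.770 / 1 = +0.770 V.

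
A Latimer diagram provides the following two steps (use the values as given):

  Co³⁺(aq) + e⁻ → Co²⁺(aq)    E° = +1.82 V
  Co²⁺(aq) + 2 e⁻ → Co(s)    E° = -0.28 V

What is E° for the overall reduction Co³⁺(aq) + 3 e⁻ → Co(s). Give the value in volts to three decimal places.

Standard free energies of sequential steps add: ΔG°₃ = ΔG°₁ + ΔG°₂, so n₃E°₃ = n₁E°₁ + n₂E°₂.
E°₃ = (1×+1.82 + 2×-0.28) / 3 = (+1.260) / 3 = +0.420 V.

+0.420 V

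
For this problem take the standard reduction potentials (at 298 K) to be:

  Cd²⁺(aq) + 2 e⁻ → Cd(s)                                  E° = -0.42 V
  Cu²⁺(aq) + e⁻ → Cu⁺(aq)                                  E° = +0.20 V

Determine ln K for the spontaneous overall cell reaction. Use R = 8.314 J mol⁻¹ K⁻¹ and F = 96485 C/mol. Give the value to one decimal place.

48.3

Cathode: Cu²⁺/Cu⁺; anode: Cd²⁺/Cd. E°cell = (+0.20) − (-0.42) = +0.62 V, with n = 2.
ΔG° = −nFE° = −RT ln K, so ln K = nFE°/(RT) = (2)(96485)(+0.62) / ((8.314)(298)) = 48.290.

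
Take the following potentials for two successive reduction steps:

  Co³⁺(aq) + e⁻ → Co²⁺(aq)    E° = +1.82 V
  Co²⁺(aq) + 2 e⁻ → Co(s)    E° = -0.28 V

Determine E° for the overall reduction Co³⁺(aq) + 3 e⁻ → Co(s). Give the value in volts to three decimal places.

Standard free energies of sequential steps add: ΔG°₃ = ΔG°₁ + ΔG°₂, so n₃E°₃ = n₁E°₁ + n₂E°₂.
E°₃ = (1×+1.82 + 2×-0.28) / 3 = (+1.260) / 3 = +0.420 V.
Simply averaging or adding the two E° values would be wrong; the electron-weighted sum is required.

+0.420 V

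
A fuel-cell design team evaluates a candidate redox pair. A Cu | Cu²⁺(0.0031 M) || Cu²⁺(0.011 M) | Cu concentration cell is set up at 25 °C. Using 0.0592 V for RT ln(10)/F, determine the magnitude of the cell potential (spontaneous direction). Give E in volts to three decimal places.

For a concentration cell E°cell = 0. The 0.011 M side is the cathode (reduction is favoured where [Cu²⁺] is higher).
With n = 2, E = −(0.0592/2) log([Cu²⁺]ₐₙ/[Cu²⁺]꜀ₐₜ) = −(0.0592/2) log(0.0031/0.011) = −(0.0592/2)(-0.550) = +0.016 V.

+0.016 V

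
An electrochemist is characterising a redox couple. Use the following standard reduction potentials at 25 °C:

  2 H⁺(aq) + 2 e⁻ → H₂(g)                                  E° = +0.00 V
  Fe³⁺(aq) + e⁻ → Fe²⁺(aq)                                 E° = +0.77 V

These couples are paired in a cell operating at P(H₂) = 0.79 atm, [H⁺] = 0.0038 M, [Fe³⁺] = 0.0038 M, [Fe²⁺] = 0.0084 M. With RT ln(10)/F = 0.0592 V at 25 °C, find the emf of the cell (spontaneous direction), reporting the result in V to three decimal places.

+0.890 V

Fe³⁺/Fe²⁺ is the cathode (higher E°), H⁺/H₂ the anode: E°cell = +0.77 − (+0.00) = +0.77 V, n = 2.
Overall: 2 Fe³⁺(aq) + H₂(g) → 2 Fe²⁺(aq) + 2 H⁺(aq)
Q = [Fe²⁺]^2·[H⁺]^2 / ([Fe³⁺]^2·P(H₂)); log Q = -4.049.
E = E° − (0.0592/n) log Q = +0.77 − (0.0592/2)(-4.049) = +0.890 V.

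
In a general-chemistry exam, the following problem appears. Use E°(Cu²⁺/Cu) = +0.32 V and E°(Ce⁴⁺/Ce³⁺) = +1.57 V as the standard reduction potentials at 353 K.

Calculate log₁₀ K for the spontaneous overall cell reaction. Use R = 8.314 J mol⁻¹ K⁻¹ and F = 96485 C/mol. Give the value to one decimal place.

35.7

Cathode: Ce⁴⁺/Ce³⁺; anode: Cu²⁺/Cu. E°cell = (+1.57) − (+0.32) = +1.25 V, with n = 2.
ΔG° = −nFE° = −RT ln K, so ln K = nFE°/(RT) = (2)(96485)(+1.25) / ((8.314)(353)) = 82.189.
log₁₀ K = 82.189 / ln 10 = 35.7.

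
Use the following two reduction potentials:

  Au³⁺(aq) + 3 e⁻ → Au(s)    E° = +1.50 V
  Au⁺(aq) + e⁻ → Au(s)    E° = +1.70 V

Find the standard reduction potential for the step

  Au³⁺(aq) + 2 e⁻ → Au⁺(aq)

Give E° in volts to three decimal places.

+1.400 V

Sequential free energies add, so n₃E°₃ = n₁E°₁ + n₂E°₂.
With n₃ = 3, and the known step contributing 1×(+1.70) V, the unknown satisfies 2·E° = 3×(+1.50) − 1×(+1.70) = +2.800.
E° = +2.800 / 2 = +1.400 V.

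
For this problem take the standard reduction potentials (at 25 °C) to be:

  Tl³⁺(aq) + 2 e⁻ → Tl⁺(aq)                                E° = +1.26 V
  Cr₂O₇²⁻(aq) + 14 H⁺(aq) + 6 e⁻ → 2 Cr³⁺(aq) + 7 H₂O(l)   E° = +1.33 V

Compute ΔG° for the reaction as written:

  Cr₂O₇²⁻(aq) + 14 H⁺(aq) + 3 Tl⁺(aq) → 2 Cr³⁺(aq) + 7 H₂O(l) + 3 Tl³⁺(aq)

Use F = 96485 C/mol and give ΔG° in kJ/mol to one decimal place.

As written, Cr₂O₇²⁻/Cr³⁺ is reduced (cathode) and Tl³⁺/Tl⁺ is oxidised (anode), so E°cell = (+1.33) − (+1.26) = +0.07 V.
Balancing electrons gives n = 6.
ΔG° = −nFE° = −(6)(96485)(+0.07) = -40,524 J = -40.5 kJ/mol.

-40.5 kJ/mol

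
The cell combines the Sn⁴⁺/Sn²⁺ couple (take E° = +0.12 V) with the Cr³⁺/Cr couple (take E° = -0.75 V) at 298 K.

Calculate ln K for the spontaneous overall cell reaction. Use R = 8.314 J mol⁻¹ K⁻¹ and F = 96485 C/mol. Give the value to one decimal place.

203.3

Cathode: Sn⁴⁺/Sn²⁺; anode: Cr³⁺/Cr. E°cell = (+0.12) − (-0.75) = +0.87 V, with n = 6.
ΔG° = −nFE° = −RT ln K, so ln K = nFE°/(RT) = (6)(96485)(+0.87) / ((8.314)(298)) = 203.284.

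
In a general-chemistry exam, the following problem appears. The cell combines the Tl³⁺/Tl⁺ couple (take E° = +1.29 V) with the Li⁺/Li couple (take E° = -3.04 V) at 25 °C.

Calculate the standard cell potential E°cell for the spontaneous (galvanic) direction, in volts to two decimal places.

The Tl³⁺/Tl⁺ couple has the higher reduction potential, so it is the cathode; Li⁺/Li is oxidised at the anode.
E°cell = E°(cathode) − E°(anode) = (+1.29) − (-3.04) = +4.33 V.

+4.33 V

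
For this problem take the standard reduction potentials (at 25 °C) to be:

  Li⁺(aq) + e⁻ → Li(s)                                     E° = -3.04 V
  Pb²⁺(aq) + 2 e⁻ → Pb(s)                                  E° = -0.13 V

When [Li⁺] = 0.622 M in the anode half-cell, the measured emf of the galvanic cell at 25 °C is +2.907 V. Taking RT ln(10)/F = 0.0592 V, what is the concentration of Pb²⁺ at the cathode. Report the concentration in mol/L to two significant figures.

0.31 M

Pb²⁺/Pb is the cathode, Li⁺/Li the anode: E°cell = +2.91 V, n = 2.
Overall reaction: Pb²⁺(aq) + 2 Li(s) → Pb(s) + 2 Li⁺(aq); Q = [Li⁺]^2/[Pb²⁺]^1.
From E = E° − (0.0592/n) log Q: log Q = (E° − E)·n/0.0592 = (+2.91 − (+2.907))·2/0.0592 = 0.1014.
So 1·log[Pb²⁺] = 2·log(0.622) − log Q = -0.4124 − (0.1014) = -0.5138; [Pb²⁺] = 10^(-0.5138) ≈ 0.31 M.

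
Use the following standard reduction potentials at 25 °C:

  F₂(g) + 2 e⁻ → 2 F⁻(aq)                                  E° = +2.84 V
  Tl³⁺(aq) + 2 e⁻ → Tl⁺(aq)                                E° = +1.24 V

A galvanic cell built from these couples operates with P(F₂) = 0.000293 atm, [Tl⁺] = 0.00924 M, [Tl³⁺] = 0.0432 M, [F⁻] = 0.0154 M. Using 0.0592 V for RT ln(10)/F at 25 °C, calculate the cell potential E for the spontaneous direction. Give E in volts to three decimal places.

F₂/F⁻ is the cathode (higher E°), Tl³⁺/Tl⁺ the anode: E°cell = +2.84 − (+1.24) = +1.60 V, n = 2.
Overall: F₂(g) + Tl⁺(aq) → 2 F⁻(aq) + Tl³⁺(aq)
Q = [F⁻]^2·[Tl³⁺] / (P(F₂)·[Tl⁺]); log Q = 0.578.
E = E° − (0.0592/n) log Q = +1.60 − (0.0592/2)(0.578) = +1.583 V.

+1.583 V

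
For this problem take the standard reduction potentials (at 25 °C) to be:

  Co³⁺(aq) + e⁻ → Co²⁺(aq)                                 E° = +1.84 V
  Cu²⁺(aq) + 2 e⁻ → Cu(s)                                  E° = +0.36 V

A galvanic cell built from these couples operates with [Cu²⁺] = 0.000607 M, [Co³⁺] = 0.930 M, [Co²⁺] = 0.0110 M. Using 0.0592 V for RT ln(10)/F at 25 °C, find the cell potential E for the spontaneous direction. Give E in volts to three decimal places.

+1.689 V

Co³⁺/Co²⁺ is the cathode (higher E°), Cu²⁺/Cu the anode: E°cell = +1.84 − (+0.36) = +1.48 V, n = 2.
Overall: 2 Co³⁺(aq) + Cu(s) → 2 Co²⁺(aq) + Cu²⁺(aq)
Q = [Co²⁺]^2·[Cu²⁺] / ([Co³⁺]^2); log Q = -7.071.
E = E° − (0.0592/n) log Q = +1.48 − (0.0592/2)(-7.071) = +1.689 V.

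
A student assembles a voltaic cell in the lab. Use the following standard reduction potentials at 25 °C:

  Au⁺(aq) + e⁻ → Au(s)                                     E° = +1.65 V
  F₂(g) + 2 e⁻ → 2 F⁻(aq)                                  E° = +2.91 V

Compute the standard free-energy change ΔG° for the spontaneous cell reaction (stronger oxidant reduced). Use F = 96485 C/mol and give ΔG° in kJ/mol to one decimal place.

-243.1 kJ/mol

F₂/F⁻ (E° = +2.91 V) is the cathode; Au⁺/Au (E° = +1.65 V) is the anode, so E°cell = +1.26 V.
Balancing electrons gives n = 2 (lcm of 2 and 1).
ΔG° = −nFE° = −(2)(96485)(+1.26) = -243,142 J = -243.1 kJ/mol.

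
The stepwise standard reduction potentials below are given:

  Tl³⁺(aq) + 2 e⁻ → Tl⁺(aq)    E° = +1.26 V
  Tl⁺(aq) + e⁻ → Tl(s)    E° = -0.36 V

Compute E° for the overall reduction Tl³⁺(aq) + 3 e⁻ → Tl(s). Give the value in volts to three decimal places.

+0.720 V

Adding the free-energy changes (−nFE°) of the two steps gives −n₃FE°₃ = −n₁FE°₁ − n₂FE°₂.
E°₃ = (2×+1.26 + 1×-0.36) / 3 = (+2.160) / 3 = +0.720 V.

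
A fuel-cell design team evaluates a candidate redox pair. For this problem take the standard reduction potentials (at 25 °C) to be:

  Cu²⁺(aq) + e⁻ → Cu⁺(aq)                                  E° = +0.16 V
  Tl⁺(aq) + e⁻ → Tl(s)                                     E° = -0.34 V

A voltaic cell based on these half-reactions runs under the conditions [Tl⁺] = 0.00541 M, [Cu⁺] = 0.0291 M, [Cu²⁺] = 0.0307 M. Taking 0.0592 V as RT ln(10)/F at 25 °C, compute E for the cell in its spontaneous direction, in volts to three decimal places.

Cu²⁺/Cu⁺ is the cathode (higher E°), Tl⁺/Tl the anode: E°cell = +0.16 − (-0.34) = +0.50 V, n = 1.
Overall: Cu²⁺(aq) + Tl(s) → Cu⁺(aq) + Tl⁺(aq)
Q = [Cu⁺]·[Tl⁺] / ([Cu²⁺]); log Q = -2.290.
E = E° − (0.0592/n) log Q = +0.50 − (0.0592/1)(-2.290) = +0.636 V.

+0.636 V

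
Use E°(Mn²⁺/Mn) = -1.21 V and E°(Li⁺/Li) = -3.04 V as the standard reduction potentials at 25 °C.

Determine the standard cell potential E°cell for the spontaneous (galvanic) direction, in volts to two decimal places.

The Mn²⁺/Mn couple has the higher reduction potential, so it is the cathode; Li⁺/Li is oxidised at the anode.
E°cell = E°(cathode) − E°(anode) = (-1.21) − (-3.04) = +1.83 V.
Since E°cell > 0, the reaction is spontaneous under standard conditions.

+1.83 V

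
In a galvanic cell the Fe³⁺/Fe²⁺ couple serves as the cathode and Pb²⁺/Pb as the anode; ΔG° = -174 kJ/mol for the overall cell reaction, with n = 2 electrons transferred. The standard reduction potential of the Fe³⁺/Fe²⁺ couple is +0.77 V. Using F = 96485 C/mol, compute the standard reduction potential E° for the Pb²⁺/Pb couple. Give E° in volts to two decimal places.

E°cell = −ΔG°/(nF) = −(-174×10³)/((2)(96485)) = +0.902 V.
Since Fe³⁺/Fe²⁺ is the cathode and Pb²⁺/Pb the anode, E°cell = E°(Fe³⁺/Fe²⁺) − E°(Pb²⁺/Pb).
So E°(Pb²⁺/Pb) = E°(Fe³⁺/Fe²⁺) − E°cell = (+0.77) − (+0.902) = -0.13 V.

-0.13 V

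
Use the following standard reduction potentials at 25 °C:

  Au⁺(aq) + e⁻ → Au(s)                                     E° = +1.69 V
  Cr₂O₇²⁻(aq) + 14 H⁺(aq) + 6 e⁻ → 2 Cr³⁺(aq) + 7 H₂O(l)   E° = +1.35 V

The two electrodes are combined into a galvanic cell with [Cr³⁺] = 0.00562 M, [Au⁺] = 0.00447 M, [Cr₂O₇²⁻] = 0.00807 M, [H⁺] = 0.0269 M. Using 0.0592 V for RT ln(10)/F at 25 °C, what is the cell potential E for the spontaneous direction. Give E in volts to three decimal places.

Au⁺/Au is the cathode (higher E°), Cr₂O₇²⁻/Cr³⁺ the anode: E°cell = +1.69 − (+1.35) = +0.34 V, n = 6.
Overall: 6 Au⁺(aq) + 2 Cr³⁺(aq) + 7 H₂O(l) → 6 Au(s) + Cr₂O₇²⁻(aq) + 14 H⁺(aq)
Q = [Cr₂O₇²⁻]·[H⁺]^14 / ([Au⁺]^6·[Cr³⁺]^2); log Q = -5.478.
E = E° − (0.0592/n) log Q = +0.34 − (0.0592/6)(-5.478) = +0.394 V.

+0.394 V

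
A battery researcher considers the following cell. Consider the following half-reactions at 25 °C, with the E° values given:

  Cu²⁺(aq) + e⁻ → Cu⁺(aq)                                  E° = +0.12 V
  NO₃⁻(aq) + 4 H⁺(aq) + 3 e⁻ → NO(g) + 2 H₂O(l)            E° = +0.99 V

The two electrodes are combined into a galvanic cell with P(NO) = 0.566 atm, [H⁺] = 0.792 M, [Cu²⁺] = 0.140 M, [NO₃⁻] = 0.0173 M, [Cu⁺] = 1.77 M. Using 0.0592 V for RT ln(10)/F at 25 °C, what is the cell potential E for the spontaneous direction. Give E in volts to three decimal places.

+0.897 V

NO₃⁻/NO is the cathode (higher E°), Cu²⁺/Cu⁺ the anode: E°cell = +0.99 − (+0.12) = +0.87 V, n = 3.
Overall: NO₃⁻(aq) + 4 H⁺(aq) + 3 Cu⁺(aq) → NO(g) + 2 H₂O(l) + 3 Cu²⁺(aq)
Q = P(NO)·[Cu²⁺]^3 / ([NO₃⁻]·[H⁺]^4·[Cu⁺]^3); log Q = -1.386.
E = E° − (0.0592/n) log Q = +0.87 − (0.0592/3)(-1.386) = +0.897 V.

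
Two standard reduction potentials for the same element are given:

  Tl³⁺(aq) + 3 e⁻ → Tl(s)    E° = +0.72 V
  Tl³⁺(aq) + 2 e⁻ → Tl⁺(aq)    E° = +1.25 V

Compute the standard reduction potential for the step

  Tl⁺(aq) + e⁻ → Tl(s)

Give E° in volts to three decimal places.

Sequential free energies add, so n₃E°₃ = n₁E°₁ + n₂E°₂.
With n₃ = 3, and the known step contributing 2×(+1.25) V, the unknown satisfies 1·E° = 3×(+0.72) − 2×(+1.25) = -0.340.
E° = -0.340 / 1 = -0.340 V.

-0.340 V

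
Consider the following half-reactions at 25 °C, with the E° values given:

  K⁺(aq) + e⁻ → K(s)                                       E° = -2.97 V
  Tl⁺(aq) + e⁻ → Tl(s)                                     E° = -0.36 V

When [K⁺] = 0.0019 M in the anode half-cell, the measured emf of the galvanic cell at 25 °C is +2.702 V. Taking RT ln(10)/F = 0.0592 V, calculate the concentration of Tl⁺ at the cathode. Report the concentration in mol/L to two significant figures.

0.068 M

Tl⁺/Tl is the cathode, K⁺/K the anode: E°cell = +2.61 V, n = 1.
Overall reaction: Tl⁺(aq) + K(s) → Tl(s) + K⁺(aq); Q = [K⁺]^1/[Tl⁺]^1.
From E = E° − (0.0592/n) log Q: log Q = (E° − E)·n/0.0592 = (+2.61 − (+2.702))·1/0.0592 = -1.5541.
So 1·log[Tl⁺] = 1·log(0.0019) − log Q = -2.7212 − (-1.5541) = -1.1671; [Tl⁺] = 10^(-1.1671) ≈ 0.068 M.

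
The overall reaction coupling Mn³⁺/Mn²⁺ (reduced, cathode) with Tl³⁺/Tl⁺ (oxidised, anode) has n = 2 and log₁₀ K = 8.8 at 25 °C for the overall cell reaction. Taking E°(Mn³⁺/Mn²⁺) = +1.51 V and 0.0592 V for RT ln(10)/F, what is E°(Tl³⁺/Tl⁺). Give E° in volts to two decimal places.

E°cell = (0.0592/n)·log K = (0.0592/2)(8.8) = +0.260 V.
Since Mn³⁺/Mn²⁺ is the cathode and Tl³⁺/Tl⁺ the anode, E°cell = E°(Mn³⁺/Mn²⁺) − E°(Tl³⁺/Tl⁺).
So E°(Tl³⁺/Tl⁺) = E°(Mn³⁺/Mn²⁺) − E°cell = (+1.51) − (+0.260) = +1.25 V.

+1.25 V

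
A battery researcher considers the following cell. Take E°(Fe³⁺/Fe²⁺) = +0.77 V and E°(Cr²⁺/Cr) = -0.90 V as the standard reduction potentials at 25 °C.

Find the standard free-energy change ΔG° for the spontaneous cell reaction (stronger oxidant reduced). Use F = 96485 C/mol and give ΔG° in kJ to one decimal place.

Fe³⁺/Fe²⁺ (E° = +0.77 V) is the cathode; Cr²⁺/Cr (E° = -0.90 V) is the anode, so E°cell = +1.67 V.
Balancing electrons gives n = 2 (lcm of 1 and 2).
ΔG° = −nFE° = −(2)(96485)(+1.67) = -322,260 J = -322.3 kJ.

-322.3 kJ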